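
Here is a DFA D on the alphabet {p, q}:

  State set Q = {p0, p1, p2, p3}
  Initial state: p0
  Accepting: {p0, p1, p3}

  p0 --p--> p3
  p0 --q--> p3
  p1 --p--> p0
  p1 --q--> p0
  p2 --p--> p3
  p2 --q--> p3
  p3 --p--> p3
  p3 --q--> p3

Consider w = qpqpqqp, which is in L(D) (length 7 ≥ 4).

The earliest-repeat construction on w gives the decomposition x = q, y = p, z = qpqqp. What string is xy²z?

qppqpqqp

xy^2z = q·p·p·qpqqp = qppqpqqp.
Reading y = p takes D from p3 back to p3, so after x·y·y the machine is still in p3, and z then leads to the accepting state p3. Hence qppqpqqp ∈ L(D).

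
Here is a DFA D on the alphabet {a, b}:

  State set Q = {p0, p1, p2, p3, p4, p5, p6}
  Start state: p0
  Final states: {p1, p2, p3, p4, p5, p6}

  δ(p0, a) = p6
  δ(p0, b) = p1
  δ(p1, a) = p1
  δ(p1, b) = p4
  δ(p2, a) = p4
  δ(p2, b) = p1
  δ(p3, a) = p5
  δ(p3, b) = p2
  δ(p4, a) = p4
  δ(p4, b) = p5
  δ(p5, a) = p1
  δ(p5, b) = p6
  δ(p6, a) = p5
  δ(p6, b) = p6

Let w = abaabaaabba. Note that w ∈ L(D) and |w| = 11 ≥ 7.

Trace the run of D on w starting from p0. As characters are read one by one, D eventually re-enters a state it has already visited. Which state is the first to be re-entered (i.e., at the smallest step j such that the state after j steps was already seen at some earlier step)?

State sequence: p0 -a-> p6 -b-> p6 -a-> p5 -a-> p1 -b-> p4 -a-> p4 -a-> p4 -a-> p4 -b-> p5 -b-> p6 -a-> p5
First repeat at step 2: p6 was already visited.

The earliest repeat is at step j = 2: D is in p6, which it already visited at step i = 1.
With |Q| = 7, pigeonhole forces a state repeat no later than step 7; the substring read between the first and second visits to that state can be pumped.

p6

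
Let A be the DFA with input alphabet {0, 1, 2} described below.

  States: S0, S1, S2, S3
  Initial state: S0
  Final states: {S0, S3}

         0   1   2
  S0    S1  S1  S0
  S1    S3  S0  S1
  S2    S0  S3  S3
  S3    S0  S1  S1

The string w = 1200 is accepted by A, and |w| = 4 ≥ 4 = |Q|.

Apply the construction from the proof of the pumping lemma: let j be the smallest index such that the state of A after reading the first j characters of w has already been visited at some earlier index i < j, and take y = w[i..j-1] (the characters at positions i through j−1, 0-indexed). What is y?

2

Run of A on w = 1 2 0 0:
  step 0: S0  (start)
  step 1: S1  (read 1: S0→S1)
  step 2: S1  (read 2: S1→S1)   ← first repeat (S1 seen earlier)
  step 3: S3  (read 0: S1→S3)
  step 4: S0  (read 0: S3→S0)

So i = 1, j = 2, giving x = w[0:1] = 1, y = w[1:2] = 2, z = w[2:4] = 00.
Check: |xy| = 2 ≤ 4 and |y| = 1 ≥ 1. Reading y takes A from S1 back to S1, so every xyⁱz is accepted.
Pumping length from the standard proof: p = 4 (the number of states). The repeated state found above gives |xy| = j ≤ 4 and |y| = j − i ≥ 1.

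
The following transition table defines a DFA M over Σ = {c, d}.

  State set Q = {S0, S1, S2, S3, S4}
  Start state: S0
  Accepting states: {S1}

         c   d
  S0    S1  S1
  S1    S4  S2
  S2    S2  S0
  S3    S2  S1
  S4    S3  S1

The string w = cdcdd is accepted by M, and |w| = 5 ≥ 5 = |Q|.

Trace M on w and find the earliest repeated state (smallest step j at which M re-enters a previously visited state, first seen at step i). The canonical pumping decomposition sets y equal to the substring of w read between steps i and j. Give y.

c

State sequence: S0 -c-> S1 -d-> S2 -c-> S2 -d-> S0 -d-> S1
First repeat at step 3: S2 was already visited.

So i = 2, j = 3, giving x = w[0:2] = cd, y = w[2:3] = c, z = w[3:5] = dd.
Check: |xy| = 3 ≤ 5 and |y| = 1 ≥ 1. Reading y takes M from S2 back to S2, so every xyⁱz is accepted.
Since M has 5 states, any run of length ≥ 5 visits 5+1 states, so by pigeonhole some state repeats within the first 5 steps — that repeat gives the pumpable loop.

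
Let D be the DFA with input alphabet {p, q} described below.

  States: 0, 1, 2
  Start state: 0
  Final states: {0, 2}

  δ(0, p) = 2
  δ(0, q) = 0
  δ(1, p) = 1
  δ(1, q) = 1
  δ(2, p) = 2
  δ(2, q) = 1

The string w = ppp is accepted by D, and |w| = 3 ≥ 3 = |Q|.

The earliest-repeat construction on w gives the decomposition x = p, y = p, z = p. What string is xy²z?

pppp

xy^2z = p·p·p·p = pppp.
Reading y = p takes D from 2 back to 2, so after x·y·y the machine is still in 2, and z then leads to the accepting state 2. Hence pppp ∈ L(D).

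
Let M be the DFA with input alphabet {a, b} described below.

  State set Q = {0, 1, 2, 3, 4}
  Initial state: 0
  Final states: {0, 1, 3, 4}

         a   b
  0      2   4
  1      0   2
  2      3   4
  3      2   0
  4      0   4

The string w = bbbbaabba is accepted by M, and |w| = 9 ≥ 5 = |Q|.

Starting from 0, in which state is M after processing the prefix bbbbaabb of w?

4

Run of M on the first 8 characters of w = b b b b a a b b:
  step 0: 0  (start)
  step 1: 4  (read b: 0→4)
  step 2: 4  (read b: 4→4)
  step 3: 4  (read b: 4→4)
  step 4: 4  (read b: 4→4)
  step 5: 0  (read a: 4→0)
  step 6: 2  (read a: 0→2)
  step 7: 4  (read b: 2→4)
  step 8: 4  (read b: 4→4)

After reading 8 characters, M is in state 4.
(This kind of state-tracing is the core of the pumping-lemma construction: with 5 states, pigeonhole forces a repeat within the first 5 steps.)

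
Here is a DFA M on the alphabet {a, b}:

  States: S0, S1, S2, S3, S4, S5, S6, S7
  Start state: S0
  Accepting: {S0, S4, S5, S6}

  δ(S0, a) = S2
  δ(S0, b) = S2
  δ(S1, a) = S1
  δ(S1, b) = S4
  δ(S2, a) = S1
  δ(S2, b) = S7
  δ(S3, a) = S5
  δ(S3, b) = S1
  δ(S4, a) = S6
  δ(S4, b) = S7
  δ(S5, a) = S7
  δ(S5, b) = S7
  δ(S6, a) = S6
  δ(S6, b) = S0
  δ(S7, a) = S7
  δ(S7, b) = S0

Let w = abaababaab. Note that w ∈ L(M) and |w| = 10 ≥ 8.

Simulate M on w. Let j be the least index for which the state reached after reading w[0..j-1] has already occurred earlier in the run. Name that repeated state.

S7

State sequence: S0 -a-> S2 -b-> S7 -a-> S7 -a-> S7 -b-> S0 -a-> S2 -b-> S7 -a-> S7 -a-> S7 -b-> S0
First repeat at step 3: S7 was already visited.

The earliest repeat is at step j = 3: M is in S7, which it already visited at step i = 2.
The DFA has 8 states, so the proof of the pumping lemma guarantees a repeated state among the first 8+1 visited; the segment between the two visits is the pumpable y.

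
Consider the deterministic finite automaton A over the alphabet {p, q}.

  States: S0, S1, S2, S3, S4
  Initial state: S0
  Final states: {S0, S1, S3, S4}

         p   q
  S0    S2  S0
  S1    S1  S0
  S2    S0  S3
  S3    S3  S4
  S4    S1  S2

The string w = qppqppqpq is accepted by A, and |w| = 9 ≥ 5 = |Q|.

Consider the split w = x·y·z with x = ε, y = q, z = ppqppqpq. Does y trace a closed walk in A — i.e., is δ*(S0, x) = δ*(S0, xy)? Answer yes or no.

yes

Run of A on the first 1 characters of w = q:
  step 0: S0  (start)
  step 1: S0  (read q: S0→S0)

After x (step 0): S0. After xy (step 1): S0.
They match, so y = q drives A around a cycle from S0 back to itself; pumping y any number of times keeps A in S0 before reading z, and xyⁱz ∈ L(A) for every i ≥ 0.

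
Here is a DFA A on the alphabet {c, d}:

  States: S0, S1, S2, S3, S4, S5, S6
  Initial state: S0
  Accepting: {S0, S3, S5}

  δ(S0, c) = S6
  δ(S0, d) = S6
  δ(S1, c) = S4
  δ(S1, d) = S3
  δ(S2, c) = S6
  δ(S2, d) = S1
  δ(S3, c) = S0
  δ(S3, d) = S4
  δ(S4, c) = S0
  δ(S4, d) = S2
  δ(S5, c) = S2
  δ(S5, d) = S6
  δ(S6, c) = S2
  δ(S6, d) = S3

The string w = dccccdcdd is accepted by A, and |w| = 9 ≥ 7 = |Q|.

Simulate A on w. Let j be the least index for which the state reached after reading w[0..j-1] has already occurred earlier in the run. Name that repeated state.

S6

Run of A on w = d c c c c d c d d:
  step 0: S0  (start)
  step 1: S6  (read d: S0→S6)
  step 2: S2  (read c: S6→S2)
  step 3: S6  (read c: S2→S6)   ← first repeat (S6 seen earlier)
  step 4: S2  (read c: S6→S2)
  step 5: S6  (read c: S2→S6)
  step 6: S3  (read d: S6→S3)
  step 7: S0  (read c: S3→S0)
  step 8: S6  (read d: S0→S6)
  step 9: S3  (read d: S6→S3)

The earliest repeat is at step j = 3: A is in S6, which it already visited at step i = 1.
Since A has 7 states, any run of length ≥ 7 visits 7+1 states, so by pigeonhole some state repeats within the first 7 steps — that repeat gives the pumpable loop.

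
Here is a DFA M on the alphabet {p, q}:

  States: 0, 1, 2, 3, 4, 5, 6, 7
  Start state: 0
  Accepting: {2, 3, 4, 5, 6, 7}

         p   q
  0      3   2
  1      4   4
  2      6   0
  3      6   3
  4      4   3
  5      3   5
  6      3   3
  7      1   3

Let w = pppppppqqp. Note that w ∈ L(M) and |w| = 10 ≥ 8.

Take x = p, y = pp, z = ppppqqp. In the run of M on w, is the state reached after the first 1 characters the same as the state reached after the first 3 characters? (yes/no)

Run of M on the first 3 characters of w = p p p:
  step 0: 0  (start)
  step 1: 3  (read p: 0→3)
  step 2: 6  (read p: 3→6)
  step 3: 3  (read p: 6→3)

After x (step 1): 3. After xy (step 3): 3.
They match, so y = pp drives M around a cycle from 3 back to itself; pumping y any number of times keeps M in 3 before reading z, and xyⁱz ∈ L(M) for every i ≥ 0.

yes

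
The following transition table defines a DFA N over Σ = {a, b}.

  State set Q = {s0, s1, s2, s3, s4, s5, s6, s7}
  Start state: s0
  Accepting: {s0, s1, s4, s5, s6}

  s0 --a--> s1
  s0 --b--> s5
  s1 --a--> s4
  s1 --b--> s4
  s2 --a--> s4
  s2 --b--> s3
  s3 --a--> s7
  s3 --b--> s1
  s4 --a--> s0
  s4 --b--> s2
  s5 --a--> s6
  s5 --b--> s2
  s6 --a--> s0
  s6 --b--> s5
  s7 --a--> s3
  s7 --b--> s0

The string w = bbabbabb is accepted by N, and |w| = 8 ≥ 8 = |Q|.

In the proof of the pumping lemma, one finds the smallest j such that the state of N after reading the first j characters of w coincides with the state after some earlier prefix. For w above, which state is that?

State sequence: s0 -b-> s5 -b-> s2 -a-> s4 -b-> s2 -b-> s3 -a-> s7 -b-> s0 -b-> s5
First repeat at step 4: s2 was already visited.

The earliest repeat is at step j = 4: N is in s2, which it already visited at step i = 2.
The DFA has 8 states, so the proof of the pumping lemma guarantees a repeated state among the first 8+1 visited; the segment between the two visits is the pumpable y.

s2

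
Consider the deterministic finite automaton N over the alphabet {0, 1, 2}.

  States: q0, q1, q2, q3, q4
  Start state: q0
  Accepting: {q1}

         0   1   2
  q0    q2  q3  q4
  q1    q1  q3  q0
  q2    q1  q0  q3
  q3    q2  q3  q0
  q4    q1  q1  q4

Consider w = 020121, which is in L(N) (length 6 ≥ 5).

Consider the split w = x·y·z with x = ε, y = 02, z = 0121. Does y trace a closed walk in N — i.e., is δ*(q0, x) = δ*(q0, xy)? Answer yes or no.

State sequence: q0 -0-> q2 -2-> q3

After x (step 0): q0. After xy (step 2): q3.
They differ (q0 ≠ q3), so y is not a cycle from the state after x; this split is not the one the pumping-lemma construction produces, and pumping y need not keep the string in L(N).

no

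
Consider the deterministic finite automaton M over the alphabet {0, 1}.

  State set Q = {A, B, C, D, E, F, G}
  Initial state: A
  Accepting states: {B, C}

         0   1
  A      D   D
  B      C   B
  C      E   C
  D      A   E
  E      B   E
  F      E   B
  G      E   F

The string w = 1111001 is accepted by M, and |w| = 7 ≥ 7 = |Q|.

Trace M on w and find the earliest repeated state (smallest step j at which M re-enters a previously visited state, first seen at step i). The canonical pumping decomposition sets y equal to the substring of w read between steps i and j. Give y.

State sequence: A -1-> D -1-> E -1-> E -1-> E -0-> B -0-> C -1-> C
First repeat at step 3: E was already visited.

So i = 2, j = 3, giving x = w[0:2] = 11, y = w[2:3] = 1, z = w[3:7] = 1001.
Check: |xy| = 3 ≤ 7 and |y| = 1 ≥ 1. Reading y takes M from E back to E, so every xyⁱz is accepted.

1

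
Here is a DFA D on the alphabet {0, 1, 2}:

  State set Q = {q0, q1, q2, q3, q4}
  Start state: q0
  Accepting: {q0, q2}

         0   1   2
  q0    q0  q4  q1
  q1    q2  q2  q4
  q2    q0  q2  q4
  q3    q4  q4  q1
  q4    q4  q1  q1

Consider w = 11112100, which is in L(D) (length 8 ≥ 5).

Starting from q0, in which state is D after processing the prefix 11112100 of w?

Run of D on the first 8 characters of w = 1 1 1 1 2 1 0 0:
  step 0: q0  (start)
  step 1: q4  (read 1: q0→q4)
  step 2: q1  (read 1: q4→q1)
  step 3: q2  (read 1: q1→q2)
  step 4: q2  (read 1: q2→q2)
  step 5: q4  (read 2: q2→q4)
  step 6: q1  (read 1: q4→q1)
  step 7: q2  (read 0: q1→q2)
  step 8: q0  (read 0: q2→q0)

After reading 8 characters, D is in state q0.
(This kind of state-tracing is the core of the pumping-lemma construction: with 5 states, pigeonhole forces a repeat within the first 5 steps.)

q0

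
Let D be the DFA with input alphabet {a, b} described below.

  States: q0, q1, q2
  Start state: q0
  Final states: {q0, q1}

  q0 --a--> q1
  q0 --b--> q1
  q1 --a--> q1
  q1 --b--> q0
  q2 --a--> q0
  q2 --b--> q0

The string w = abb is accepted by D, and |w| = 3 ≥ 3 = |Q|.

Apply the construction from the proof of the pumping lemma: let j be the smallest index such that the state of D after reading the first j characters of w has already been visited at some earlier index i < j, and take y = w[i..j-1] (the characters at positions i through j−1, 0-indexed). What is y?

ab

State sequence: q0 -a-> q1 -b-> q0 -b-> q1
First repeat at step 2: q0 was already visited.

So i = 0, j = 2, giving x = w[0:0] = ε, y = w[0:2] = ab, z = w[2:3] = b.
Check: |xy| = 2 ≤ 3 and |y| = 2 ≥ 1. Reading y takes D from q0 back to q0, so every xyⁱz is accepted.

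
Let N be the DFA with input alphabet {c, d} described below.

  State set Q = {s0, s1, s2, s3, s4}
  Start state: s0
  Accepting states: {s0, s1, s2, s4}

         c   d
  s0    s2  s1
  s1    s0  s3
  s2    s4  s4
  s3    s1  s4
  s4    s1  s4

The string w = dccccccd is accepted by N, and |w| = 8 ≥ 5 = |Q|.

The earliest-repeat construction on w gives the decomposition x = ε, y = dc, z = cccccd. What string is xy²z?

dcdccccccd

xy^2z = ε·dc·dc·cccccd = dcdccccccd.
Reading y = dc takes N from s0 back to s0, so after x·y·y the machine is still in s0, and z then leads to the accepting state s4. Hence dcdccccccd ∈ L(N).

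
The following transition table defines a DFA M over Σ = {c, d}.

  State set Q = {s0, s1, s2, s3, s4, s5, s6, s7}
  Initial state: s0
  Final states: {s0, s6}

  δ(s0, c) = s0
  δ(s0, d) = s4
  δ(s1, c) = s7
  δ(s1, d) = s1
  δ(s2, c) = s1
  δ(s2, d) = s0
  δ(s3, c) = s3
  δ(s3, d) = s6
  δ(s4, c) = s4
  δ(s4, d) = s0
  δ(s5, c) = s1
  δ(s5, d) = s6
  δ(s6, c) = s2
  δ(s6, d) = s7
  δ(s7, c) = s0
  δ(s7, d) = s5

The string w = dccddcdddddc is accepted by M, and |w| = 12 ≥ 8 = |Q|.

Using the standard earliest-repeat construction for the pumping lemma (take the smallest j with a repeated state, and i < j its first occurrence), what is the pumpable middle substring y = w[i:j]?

State sequence: s0 -d-> s4 -c-> s4 -c-> s4 -d-> s0 -d-> s4 -c-> s4 -d-> s0 -d-> s4 -d-> s0 -d-> s4 -d-> s0 -c-> s0
First repeat at step 2: s4 was already visited.

So i = 1, j = 2, giving x = w[0:1] = d, y = w[1:2] = c, z = w[2:12] = cddcdddddc.
Check: |xy| = 2 ≤ 8 and |y| = 1 ≥ 1. Reading y takes M from s4 back to s4, so every xyⁱz is accepted.
Pumping length from the standard proof: p = 8 (the number of states). The repeated state found above gives |xy| = j ≤ 8 and |y| = j − i ≥ 1.

c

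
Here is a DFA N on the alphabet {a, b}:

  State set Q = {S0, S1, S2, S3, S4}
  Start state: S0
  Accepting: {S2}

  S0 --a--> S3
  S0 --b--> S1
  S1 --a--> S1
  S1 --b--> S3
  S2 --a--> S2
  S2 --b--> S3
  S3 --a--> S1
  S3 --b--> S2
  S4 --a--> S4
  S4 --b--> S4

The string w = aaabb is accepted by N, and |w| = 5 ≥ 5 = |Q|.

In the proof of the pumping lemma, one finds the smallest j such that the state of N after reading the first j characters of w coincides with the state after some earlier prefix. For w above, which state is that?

Run of N on w = a a a b b:
  step 0: S0  (start)
  step 1: S3  (read a: S0→S3)
  step 2: S1  (read a: S3→S1)
  step 3: S1  (read a: S1→S1)   ← first repeat (S1 seen earlier)
  step 4: S3  (read b: S1→S3)
  step 5: S2  (read b: S3→S2)

The earliest repeat is at step j = 3: N is in S1, which it already visited at step i = 2.
Pumping length from the standard proof: p = 5 (the number of states). The repeated state found above gives |xy| = j ≤ 5 and |y| = j − i ≥ 1.

S1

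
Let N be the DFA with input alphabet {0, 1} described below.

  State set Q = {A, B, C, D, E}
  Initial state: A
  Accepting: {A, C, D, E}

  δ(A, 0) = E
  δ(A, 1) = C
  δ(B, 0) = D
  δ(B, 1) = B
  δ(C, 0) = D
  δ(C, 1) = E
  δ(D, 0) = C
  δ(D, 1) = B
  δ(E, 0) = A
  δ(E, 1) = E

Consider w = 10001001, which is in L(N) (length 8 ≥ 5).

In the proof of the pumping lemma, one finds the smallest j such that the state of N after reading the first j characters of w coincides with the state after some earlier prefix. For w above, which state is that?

C

Run of N on w = 1 0 0 0 1 0 0 1:
  step 0: A  (start)
  step 1: C  (read 1: A→C)
  step 2: D  (read 0: C→D)
  step 3: C  (read 0: D→C)   ← first repeat (C seen earlier)
  step 4: D  (read 0: C→D)
  step 5: B  (read 1: D→B)
  step 6: D  (read 0: B→D)
  step 7: C  (read 0: D→C)
  step 8: E  (read 1: C→E)

The earliest repeat is at step j = 3: N is in C, which it already visited at step i = 1.
The DFA has 5 states, so the proof of the pumping lemma guarantees a repeated state among the first 5+1 visited; the segment between the two visits is the pumpable y.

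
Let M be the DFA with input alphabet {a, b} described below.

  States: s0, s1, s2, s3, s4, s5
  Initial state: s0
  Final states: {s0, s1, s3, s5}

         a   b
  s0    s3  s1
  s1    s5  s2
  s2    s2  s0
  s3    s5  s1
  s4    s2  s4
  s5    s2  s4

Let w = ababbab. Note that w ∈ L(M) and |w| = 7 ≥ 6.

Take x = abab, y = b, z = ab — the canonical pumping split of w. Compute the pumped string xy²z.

xy^2z = abab·b·b·ab = ababbbab.
Reading y = b takes M from s4 back to s4, so after x·y·y the machine is still in s4, and z then leads to the accepting state s0. Hence ababbbab ∈ L(M).

ababbbab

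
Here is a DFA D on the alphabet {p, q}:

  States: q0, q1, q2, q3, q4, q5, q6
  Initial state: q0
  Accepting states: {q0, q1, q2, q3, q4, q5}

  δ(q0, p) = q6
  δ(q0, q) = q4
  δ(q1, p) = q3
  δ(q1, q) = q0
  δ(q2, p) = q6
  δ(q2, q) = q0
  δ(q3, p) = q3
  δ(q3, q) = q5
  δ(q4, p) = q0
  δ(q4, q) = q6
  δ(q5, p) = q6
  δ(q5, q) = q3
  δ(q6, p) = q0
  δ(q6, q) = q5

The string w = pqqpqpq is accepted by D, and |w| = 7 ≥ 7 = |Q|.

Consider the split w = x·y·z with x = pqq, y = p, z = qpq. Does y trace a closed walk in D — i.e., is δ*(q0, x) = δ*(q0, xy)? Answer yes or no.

yes

State sequence: q0 -p-> q6 -q-> q5 -q-> q3 -p-> q3

After x (step 3): q3. After xy (step 4): q3.
They match, so y = p drives D around a cycle from q3 back to itself; pumping y any number of times keeps D in q3 before reading z, and xyⁱz ∈ L(D) for every i ≥ 0.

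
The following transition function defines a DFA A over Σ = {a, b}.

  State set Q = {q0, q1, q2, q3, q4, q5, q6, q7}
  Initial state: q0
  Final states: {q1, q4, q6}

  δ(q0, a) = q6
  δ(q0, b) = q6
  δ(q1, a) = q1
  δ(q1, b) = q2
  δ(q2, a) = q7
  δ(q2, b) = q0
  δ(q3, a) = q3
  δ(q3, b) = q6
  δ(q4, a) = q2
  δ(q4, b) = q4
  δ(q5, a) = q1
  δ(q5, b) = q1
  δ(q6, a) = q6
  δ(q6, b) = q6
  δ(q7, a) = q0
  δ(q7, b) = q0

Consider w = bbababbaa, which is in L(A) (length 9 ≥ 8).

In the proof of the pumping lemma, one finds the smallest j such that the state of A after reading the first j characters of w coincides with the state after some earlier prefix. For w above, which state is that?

q6

State sequence: q0 -b-> q6 -b-> q6 -a-> q6 -b-> q6 -a-> q6 -b-> q6 -b-> q6 -a-> q6 -a-> q6
First repeat at step 2: q6 was already visited.

The earliest repeat is at step j = 2: A is in q6, which it already visited at step i = 1.
With |Q| = 8, pigeonhole forces a state repeat no later than step 8; the substring read between the first and second visits to that state can be pumped.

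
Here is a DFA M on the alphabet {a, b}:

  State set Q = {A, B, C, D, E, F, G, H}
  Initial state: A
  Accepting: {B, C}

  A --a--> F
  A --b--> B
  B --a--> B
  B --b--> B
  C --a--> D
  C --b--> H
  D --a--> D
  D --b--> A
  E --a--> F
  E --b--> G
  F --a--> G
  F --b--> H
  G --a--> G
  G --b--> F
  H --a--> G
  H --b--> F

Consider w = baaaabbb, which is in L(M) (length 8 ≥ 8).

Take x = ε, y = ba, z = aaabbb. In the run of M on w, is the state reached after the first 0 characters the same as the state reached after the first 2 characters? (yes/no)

no

State sequence: A -b-> B -a-> B

After x (step 0): A. After xy (step 2): B.
They differ (A ≠ B), so y is not a cycle from the state after x; this split is not the one the pumping-lemma construction produces, and pumping y need not keep the string in L(M).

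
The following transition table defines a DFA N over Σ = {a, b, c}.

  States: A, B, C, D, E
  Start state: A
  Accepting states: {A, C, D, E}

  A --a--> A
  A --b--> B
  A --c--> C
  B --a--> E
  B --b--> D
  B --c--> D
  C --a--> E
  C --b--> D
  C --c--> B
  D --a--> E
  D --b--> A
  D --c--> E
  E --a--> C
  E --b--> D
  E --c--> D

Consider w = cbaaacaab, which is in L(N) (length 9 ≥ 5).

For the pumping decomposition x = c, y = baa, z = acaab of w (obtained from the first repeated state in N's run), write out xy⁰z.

xy⁰z = xz = c·acaab = cacaab.
Reading y = baa takes N from C back to C, so after x the machine is still in C, and z then leads to the accepting state D. Hence cacaab ∈ L(N).

cacaab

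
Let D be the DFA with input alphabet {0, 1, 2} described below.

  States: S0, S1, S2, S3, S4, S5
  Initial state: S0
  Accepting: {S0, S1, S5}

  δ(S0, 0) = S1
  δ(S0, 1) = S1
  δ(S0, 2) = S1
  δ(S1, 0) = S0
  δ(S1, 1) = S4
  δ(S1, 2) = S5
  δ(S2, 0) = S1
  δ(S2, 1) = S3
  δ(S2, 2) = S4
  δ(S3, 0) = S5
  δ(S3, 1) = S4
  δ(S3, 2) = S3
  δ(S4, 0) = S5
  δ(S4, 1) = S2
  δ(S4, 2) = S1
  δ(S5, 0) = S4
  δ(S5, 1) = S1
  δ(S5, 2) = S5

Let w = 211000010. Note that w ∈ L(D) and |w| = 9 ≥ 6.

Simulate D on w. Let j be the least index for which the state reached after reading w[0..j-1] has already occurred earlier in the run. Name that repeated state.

S1

Run of D on w = 2 1 1 0 0 0 0 1 0:
  step 0: S0  (start)
  step 1: S1  (read 2: S0→S1)
  step 2: S4  (read 1: S1→S4)
  step 3: S2  (read 1: S4→S2)
  step 4: S1  (read 0: S2→S1)   ← first repeat (S1 seen earlier)
  step 5: S0  (read 0: S1→S0)
  step 6: S1  (read 0: S0→S1)
  step 7: S0  (read 0: S1→S0)
  step 8: S1  (read 1: S0→S1)
  step 9: S0  (read 0: S1→S0)

The earliest repeat is at step j = 4: D is in S1, which it already visited at step i = 1.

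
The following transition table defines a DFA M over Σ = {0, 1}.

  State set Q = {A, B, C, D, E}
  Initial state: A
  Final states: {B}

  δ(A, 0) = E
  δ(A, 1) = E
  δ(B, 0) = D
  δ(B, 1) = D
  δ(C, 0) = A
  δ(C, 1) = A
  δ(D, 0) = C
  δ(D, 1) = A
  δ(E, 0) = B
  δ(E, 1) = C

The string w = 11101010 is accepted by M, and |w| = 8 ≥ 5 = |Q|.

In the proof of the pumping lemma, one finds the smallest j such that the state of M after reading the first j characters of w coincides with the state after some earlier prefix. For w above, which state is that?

A

State sequence: A -1-> E -1-> C -1-> A -0-> E -1-> C -0-> A -1-> E -0-> B
First repeat at step 3: A was already visited.

The earliest repeat is at step j = 3: M is in A, which it already visited at step i = 0.
The DFA has 5 states, so the proof of the pumping lemma guarantees a repeated state among the first 5+1 visited; the segment between the two visits is the pumpable y.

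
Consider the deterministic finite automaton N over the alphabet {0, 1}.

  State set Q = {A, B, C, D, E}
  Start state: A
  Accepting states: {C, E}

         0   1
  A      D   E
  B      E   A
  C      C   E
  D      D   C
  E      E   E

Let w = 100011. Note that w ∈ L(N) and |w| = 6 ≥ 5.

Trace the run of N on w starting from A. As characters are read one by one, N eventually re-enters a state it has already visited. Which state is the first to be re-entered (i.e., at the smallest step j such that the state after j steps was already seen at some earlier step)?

E

State sequence: A -1-> E -0-> E -0-> E -0-> E -1-> E -1-> E
First repeat at step 2: E was already visited.

The earliest repeat is at step j = 2: N is in E, which it already visited at step i = 1.
Pumping length from the standard proof: p = 5 (the number of states). The repeated state found above gives |xy| = j ≤ 5 and |y| = j − i ≥ 1.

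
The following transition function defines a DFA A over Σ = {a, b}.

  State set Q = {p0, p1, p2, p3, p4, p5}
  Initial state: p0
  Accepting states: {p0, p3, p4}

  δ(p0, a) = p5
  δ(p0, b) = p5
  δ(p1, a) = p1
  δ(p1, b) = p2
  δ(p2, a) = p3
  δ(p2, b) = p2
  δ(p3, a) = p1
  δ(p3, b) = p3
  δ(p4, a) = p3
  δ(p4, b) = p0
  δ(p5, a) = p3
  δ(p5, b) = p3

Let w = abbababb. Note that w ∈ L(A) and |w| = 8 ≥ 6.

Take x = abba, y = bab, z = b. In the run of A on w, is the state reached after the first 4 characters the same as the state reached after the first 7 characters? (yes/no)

Run of A on the first 7 characters of w = a b b a b a b:
  step 0: p0  (start)
  step 1: p5  (read a: p0→p5)
  step 2: p3  (read b: p5→p3)
  step 3: p3  (read b: p3→p3)
  step 4: p1  (read a: p3→p1)
  step 5: p2  (read b: p1→p2)
  step 6: p3  (read a: p2→p3)
  step 7: p3  (read b: p3→p3)

After x (step 4): p1. After xy (step 7): p3.
They differ (p1 ≠ p3), so y is not a cycle from the state after x; this split is not the one the pumping-lemma construction produces, and pumping y need not keep the string in L(A).

no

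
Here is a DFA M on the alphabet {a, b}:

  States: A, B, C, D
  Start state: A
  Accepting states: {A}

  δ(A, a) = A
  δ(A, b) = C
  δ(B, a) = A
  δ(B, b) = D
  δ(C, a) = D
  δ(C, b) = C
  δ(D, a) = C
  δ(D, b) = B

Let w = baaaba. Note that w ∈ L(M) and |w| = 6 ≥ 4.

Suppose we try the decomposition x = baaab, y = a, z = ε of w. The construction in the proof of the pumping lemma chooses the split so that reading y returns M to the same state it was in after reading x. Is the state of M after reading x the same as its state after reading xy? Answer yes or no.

State sequence: A -b-> C -a-> D -a-> C -a-> D -b-> B -a-> A

After x (step 5): B. After xy (step 6): A.
They differ (B ≠ A), so y is not a cycle from the state after x; this split is not the one the pumping-lemma construction produces, and pumping y need not keep the string in L(M).

no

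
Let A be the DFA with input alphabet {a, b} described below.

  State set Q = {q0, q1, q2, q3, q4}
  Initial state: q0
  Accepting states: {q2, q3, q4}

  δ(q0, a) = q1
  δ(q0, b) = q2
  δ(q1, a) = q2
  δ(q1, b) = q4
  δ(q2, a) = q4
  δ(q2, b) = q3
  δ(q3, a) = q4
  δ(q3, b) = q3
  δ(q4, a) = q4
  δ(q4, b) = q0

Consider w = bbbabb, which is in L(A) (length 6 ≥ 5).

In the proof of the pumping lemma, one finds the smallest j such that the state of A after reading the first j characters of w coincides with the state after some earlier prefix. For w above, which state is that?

q3

Run of A on w = b b b a b b:
  step 0: q0  (start)
  step 1: q2  (read b: q0→q2)
  step 2: q3  (read b: q2→q3)
  step 3: q3  (read b: q3→q3)   ← first repeat (q3 seen earlier)
  step 4: q4  (read a: q3→q4)
  step 5: q0  (read b: q4→q0)
  step 6: q2  (read b: q0→q2)

The earliest repeat is at step j = 3: A is in q3, which it already visited at step i = 2.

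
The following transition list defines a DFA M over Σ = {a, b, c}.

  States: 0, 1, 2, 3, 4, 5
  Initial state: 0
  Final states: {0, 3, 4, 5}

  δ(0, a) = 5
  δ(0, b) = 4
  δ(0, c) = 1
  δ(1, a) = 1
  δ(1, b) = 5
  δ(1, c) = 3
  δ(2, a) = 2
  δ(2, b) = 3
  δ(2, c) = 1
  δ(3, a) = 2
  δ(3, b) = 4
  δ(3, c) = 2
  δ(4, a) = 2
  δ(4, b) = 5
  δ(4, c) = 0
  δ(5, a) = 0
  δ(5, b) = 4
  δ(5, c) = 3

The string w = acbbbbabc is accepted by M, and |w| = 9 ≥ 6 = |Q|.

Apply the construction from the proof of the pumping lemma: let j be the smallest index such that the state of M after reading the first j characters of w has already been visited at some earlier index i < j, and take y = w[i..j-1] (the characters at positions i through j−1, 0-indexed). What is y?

cbb

State sequence: 0 -a-> 5 -c-> 3 -b-> 4 -b-> 5 -b-> 4 -b-> 5 -a-> 0 -b-> 4 -c-> 0
First repeat at step 4: 5 was already visited.

So i = 1, j = 4, giving x = w[0:1] = a, y = w[1:4] = cbb, z = w[4:9] = bbabc.
Check: |xy| = 4 ≤ 6 and |y| = 3 ≥ 1. Reading y takes M from 5 back to 5, so every xyⁱz is accepted.
Pumping length from the standard proof: p = 6 (the number of states). The repeated state found above gives |xy| = j ≤ 6 and |y| = j − i ≥ 1.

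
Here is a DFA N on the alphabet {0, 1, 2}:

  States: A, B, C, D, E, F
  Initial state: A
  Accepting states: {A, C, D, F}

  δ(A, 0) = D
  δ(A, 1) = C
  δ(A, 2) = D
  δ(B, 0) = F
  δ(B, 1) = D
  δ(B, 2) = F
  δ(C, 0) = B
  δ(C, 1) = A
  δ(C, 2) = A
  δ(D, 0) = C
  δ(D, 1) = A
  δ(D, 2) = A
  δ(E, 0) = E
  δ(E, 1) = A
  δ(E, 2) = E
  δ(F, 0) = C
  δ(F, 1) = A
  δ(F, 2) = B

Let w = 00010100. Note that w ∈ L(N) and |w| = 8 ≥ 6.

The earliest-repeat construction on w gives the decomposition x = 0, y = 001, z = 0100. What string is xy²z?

00010010100

xy^2z = 0·001·001·0100 = 00010010100.
Reading y = 001 takes N from D back to D, so after x·y·y the machine is still in D, and z then leads to the accepting state C. Hence 00010010100 ∈ L(N).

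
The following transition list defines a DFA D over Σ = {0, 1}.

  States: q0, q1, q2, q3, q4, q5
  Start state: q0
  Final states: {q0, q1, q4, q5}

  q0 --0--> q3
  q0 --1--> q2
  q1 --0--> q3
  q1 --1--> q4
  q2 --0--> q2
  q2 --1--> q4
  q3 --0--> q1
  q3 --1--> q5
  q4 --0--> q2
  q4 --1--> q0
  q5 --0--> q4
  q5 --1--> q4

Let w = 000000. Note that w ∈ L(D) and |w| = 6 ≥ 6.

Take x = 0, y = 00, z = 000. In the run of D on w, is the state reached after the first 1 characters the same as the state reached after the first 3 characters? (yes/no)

Run of D on the first 3 characters of w = 0 0 0:
  step 0: q0  (start)
  step 1: q3  (read 0: q0→q3)
  step 2: q1  (read 0: q3→q1)
  step 3: q3  (read 0: q1→q3)

After x (step 1): q3. After xy (step 3): q3.
They match, so y = 00 drives D around a cycle from q3 back to itself; pumping y any number of times keeps D in q3 before reading z, and xyⁱz ∈ L(D) for every i ≥ 0.

yes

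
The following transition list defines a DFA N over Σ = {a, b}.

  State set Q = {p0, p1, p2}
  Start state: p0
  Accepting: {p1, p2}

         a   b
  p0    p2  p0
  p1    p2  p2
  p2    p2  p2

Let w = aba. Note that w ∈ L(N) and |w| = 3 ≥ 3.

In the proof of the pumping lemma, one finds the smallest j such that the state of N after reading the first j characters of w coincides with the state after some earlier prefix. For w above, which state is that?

p2

State sequence: p0 -a-> p2 -b-> p2 -a-> p2
First repeat at step 2: p2 was already visited.

The earliest repeat is at step j = 2: N is in p2, which it already visited at step i = 1.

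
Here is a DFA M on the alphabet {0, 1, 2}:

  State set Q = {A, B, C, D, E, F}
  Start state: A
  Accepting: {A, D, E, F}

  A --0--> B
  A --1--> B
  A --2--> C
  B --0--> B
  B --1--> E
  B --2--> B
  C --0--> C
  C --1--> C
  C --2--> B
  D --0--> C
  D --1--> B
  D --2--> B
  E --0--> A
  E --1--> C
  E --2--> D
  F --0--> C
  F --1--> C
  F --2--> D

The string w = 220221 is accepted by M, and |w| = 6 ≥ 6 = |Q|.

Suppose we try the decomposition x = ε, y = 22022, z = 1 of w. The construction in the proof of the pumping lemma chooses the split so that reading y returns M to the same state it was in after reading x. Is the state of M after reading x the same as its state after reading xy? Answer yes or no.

no

Run of M on the first 5 characters of w = 2 2 0 2 2:
  step 0: A  (start)
  step 1: C  (read 2: A→C)
  step 2: B  (read 2: C→B)
  step 3: B  (read 0: B→B)
  step 4: B  (read 2: B→B)
  step 5: B  (read 2: B→B)

After x (step 0): A. After xy (step 5): B.
They differ (A ≠ B), so y is not a cycle from the state after x; this split is not the one the pumping-lemma construction produces, and pumping y need not keep the string in L(M).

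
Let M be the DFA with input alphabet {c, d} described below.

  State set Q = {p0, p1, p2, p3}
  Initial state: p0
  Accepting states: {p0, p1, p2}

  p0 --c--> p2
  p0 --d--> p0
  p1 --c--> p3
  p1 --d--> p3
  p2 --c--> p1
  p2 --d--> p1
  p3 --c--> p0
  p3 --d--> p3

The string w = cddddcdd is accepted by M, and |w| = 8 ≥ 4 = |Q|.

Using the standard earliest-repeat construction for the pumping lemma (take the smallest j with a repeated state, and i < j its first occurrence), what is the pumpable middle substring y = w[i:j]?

d

State sequence: p0 -c-> p2 -d-> p1 -d-> p3 -d-> p3 -d-> p3 -c-> p0 -d-> p0 -d-> p0
First repeat at step 4: p3 was already visited.

So i = 3, j = 4, giving x = w[0:3] = cdd, y = w[3:4] = d, z = w[4:8] = dcdd.
Check: |xy| = 4 ≤ 4 and |y| = 1 ≥ 1. Reading y takes M from p3 back to p3, so every xyⁱz is accepted.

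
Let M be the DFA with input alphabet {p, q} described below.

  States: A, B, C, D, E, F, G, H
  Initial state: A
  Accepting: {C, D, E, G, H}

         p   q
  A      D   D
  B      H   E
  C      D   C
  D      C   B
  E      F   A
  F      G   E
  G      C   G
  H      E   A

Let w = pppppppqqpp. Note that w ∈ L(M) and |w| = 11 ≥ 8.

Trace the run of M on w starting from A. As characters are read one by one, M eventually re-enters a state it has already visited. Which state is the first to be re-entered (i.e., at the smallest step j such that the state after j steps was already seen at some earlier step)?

D

State sequence: A -p-> D -p-> C -p-> D -p-> C -p-> D -p-> C -p-> D -q-> B -q-> E -p-> F -p-> G
First repeat at step 3: D was already visited.

The earliest repeat is at step j = 3: M is in D, which it already visited at step i = 1.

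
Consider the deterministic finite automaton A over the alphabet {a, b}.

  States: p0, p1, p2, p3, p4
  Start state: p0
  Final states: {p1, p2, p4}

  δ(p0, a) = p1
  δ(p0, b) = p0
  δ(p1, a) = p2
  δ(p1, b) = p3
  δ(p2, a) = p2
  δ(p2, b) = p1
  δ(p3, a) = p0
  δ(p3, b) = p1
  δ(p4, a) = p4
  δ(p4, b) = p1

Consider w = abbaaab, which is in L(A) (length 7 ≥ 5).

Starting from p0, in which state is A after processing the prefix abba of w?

p2

State sequence: p0 -a-> p1 -b-> p3 -b-> p1 -a-> p2

After reading 4 characters, A is in state p2.
(This kind of state-tracing is the core of the pumping-lemma construction: with 5 states, pigeonhole forces a repeat within the first 5 steps.)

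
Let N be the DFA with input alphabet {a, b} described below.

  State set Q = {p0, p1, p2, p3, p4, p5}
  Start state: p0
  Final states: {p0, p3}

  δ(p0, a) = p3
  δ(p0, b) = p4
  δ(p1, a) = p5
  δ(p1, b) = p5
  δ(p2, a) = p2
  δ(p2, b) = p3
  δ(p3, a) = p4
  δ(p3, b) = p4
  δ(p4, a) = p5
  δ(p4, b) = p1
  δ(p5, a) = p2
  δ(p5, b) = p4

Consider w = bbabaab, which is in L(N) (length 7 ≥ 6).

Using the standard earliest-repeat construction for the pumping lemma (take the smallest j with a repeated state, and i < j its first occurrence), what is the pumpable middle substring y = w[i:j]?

Run of N on w = b b a b a a b:
  step 0: p0  (start)
  step 1: p4  (read b: p0→p4)
  step 2: p1  (read b: p4→p1)
  step 3: p5  (read a: p1→p5)
  step 4: p4  (read b: p5→p4)   ← first repeat (p4 seen earlier)
  step 5: p5  (read a: p4→p5)
  step 6: p2  (read a: p5→p2)
  step 7: p3  (read b: p2→p3)

So i = 1, j = 4, giving x = w[0:1] = b, y = w[1:4] = bab, z = w[4:7] = aab.
Check: |xy| = 4 ≤ 6 and |y| = 3 ≥ 1. Reading y takes N from p4 back to p4, so every xyⁱz is accepted.
Pumping length from the standard proof: p = 6 (the number of states). The repeated state found above gives |xy| = j ≤ 6 and |y| = j − i ≥ 1.

bab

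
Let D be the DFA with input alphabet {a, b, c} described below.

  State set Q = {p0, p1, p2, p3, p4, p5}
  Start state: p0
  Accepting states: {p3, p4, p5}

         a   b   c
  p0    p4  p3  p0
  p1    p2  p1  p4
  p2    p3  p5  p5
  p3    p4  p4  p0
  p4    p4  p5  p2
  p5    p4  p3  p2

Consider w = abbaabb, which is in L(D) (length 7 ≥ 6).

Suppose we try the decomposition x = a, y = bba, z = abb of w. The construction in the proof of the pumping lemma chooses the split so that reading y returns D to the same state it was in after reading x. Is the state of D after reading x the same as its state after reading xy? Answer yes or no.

Run of D on the first 4 characters of w = a b b a:
  step 0: p0  (start)
  step 1: p4  (read a: p0→p4)
  step 2: p5  (read b: p4→p5)
  step 3: p3  (read b: p5→p3)
  step 4: p4  (read a: p3→p4)

After x (step 1): p4. After xy (step 4): p4.
They match, so y = bba drives D around a cycle from p4 back to itself; pumping y any number of times keeps D in p4 before reading z, and xyⁱz ∈ L(D) for every i ≥ 0.

yes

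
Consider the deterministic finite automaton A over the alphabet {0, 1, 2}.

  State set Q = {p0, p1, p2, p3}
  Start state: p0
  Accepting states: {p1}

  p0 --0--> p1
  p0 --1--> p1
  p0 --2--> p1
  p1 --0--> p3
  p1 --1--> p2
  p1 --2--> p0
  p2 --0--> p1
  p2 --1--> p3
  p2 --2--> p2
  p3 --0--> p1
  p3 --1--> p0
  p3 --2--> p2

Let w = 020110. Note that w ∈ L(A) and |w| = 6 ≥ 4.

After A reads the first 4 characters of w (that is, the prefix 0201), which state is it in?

p2

Run of A on the first 4 characters of w = 0 2 0 1:
  step 0: p0  (start)
  step 1: p1  (read 0: p0→p1)
  step 2: p0  (read 2: p1→p0)
  step 3: p1  (read 0: p0→p1)
  step 4: p2  (read 1: p1→p2)

After reading 4 characters, A is in state p2.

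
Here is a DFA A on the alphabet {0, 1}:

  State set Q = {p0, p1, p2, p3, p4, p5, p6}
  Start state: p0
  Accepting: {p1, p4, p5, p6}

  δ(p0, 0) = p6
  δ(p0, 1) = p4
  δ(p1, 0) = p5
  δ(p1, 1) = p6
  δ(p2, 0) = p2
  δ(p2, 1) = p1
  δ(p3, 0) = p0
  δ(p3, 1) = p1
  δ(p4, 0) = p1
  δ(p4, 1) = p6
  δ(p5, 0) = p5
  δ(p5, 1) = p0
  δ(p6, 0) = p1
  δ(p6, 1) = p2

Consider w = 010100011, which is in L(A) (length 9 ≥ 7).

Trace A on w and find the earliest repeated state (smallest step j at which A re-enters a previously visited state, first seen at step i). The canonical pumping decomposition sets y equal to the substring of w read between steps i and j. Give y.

0

State sequence: p0 -0-> p6 -1-> p2 -0-> p2 -1-> p1 -0-> p5 -0-> p5 -0-> p5 -1-> p0 -1-> p4
First repeat at step 3: p2 was already visited.

So i = 2, j = 3, giving x = w[0:2] = 01, y = w[2:3] = 0, z = w[3:9] = 100011.
Check: |xy| = 3 ≤ 7 and |y| = 1 ≥ 1. Reading y takes A from p2 back to p2, so every xyⁱz is accepted.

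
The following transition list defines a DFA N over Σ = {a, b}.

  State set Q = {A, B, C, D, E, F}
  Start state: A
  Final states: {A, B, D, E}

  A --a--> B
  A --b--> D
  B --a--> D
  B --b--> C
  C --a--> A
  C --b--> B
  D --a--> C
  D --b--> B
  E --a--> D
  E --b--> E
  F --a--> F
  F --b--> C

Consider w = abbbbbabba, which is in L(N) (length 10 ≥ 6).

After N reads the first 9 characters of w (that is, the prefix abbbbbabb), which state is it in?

Run of N on the first 9 characters of w = a b b b b b a b b:
  step 0: A  (start)
  step 1: B  (read a: A→B)
  step 2: C  (read b: B→C)
  step 3: B  (read b: C→B)
  step 4: C  (read b: B→C)
  step 5: B  (read b: C→B)
  step 6: C  (read b: B→C)
  step 7: A  (read a: C→A)
  step 8: D  (read b: A→D)
  step 9: B  (read b: D→B)

After reading 9 characters, N is in state B.

B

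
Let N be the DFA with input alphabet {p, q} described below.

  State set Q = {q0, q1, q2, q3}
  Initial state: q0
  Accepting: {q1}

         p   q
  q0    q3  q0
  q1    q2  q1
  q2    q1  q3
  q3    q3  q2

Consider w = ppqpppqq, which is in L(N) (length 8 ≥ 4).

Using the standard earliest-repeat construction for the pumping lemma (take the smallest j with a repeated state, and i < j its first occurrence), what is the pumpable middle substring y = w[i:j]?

State sequence: q0 -p-> q3 -p-> q3 -q-> q2 -p-> q1 -p-> q2 -p-> q1 -q-> q1 -q-> q1
First repeat at step 2: q3 was already visited.

So i = 1, j = 2, giving x = w[0:1] = p, y = w[1:2] = p, z = w[2:8] = qpppqq.
Check: |xy| = 2 ≤ 4 and |y| = 1 ≥ 1. Reading y takes N from q3 back to q3, so every xyⁱz is accepted.

p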